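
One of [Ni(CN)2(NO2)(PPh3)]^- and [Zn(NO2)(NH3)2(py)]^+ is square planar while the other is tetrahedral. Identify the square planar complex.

For [Ni(CN)2(NO2)(PPh3)]^-: Each cyanide is −1; each nitro (N-bound nitrite) is −1; triphenylphosphine is neutral; balancing the −1 overall charge requires Ni(II). Nickel is a group-10 element; Ni(II) is therefore d⁸. Cyanide, nitro (N-bound nitrite), and triphenylphosphine are strong-field ligands (high in the spectrochemical series). A 3d d⁸ ion with strong-field ligands gains enough CFSE to favour square planar over tetrahedral. → square planar.
For [Zn(NO2)(NH3)2(py)]^+: Summing ligand charges against the +1 overall charge gives an oxidation state of +2 for zinc. Zn sits in group 12, so the d-electron count is 12 − 2 = 10. A d¹⁰ ion has no crystal-field stabilisation preference between square planar and tetrahedral, so four ligands adopt the sterically favoured tetrahedral geometry. → tetrahedral.

[Ni(CN)2(NO2)(PPh3)]^-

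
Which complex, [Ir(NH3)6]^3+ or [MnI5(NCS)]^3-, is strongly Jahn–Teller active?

[Ir(NH3)6]^3+: Ammonia is neutral; balancing the +3 overall charge requires Ir(III). Iridium is a group-9 element; Ir(III) is therefore d⁶. A 5d ion has a large Δₒ and is invariably low-spin. The d⁶ configuration leaves the e_g set evenly filled (or empty) — no strong Jahn–Teller driving force.
[MnI5(NCS)]^3-: Each iodide is −1; each isothiocyanate is −1; balancing the −3 overall charge requires Mn(III). Mn sits in group 7, so the d-electron count is 7 − 3 = 4. Iodide and isothiocyanate are weak-field ligands for a first-row metal, so the complex is high-spin. The t₂g³e_g¹ (high-spin) configuration has an unevenly filled e_g set; the Jahn–Teller theorem predicts a tetragonal distortion (typically axial elongation) to lift the degeneracy.

[MnI5(NCS)]^3-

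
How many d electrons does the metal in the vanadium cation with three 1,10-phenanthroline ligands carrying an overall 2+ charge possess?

1,10-phenanthroline is neutral; balancing the +2 overall charge requires V(II).
V sits in group 5, so the d-electron count is 5 − 2 = 3.

d3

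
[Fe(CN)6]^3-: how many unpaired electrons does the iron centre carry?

Summing ligand charges against the −3 overall charge gives an oxidation state of +3 for iron.
Fe sits in group 8, so the d-electron count is 8 − 3 = 5.
The spin state decides the count: Cyanide is a strong-field ligand (high in the spectrochemical series) for a first-row metal, so the complex is low-spin.
An octahedral low-spin d⁵ ion is t₂g⁵e_g⁰, giving 1 unpaired electron.

1 unpaired electron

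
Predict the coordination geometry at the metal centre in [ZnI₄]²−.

tetrahedral

Ligand charges: each iodide is −1. With an overall charge of −2 the zinc centre must be in the +2 oxidation state.
Group 12 minus oxidation state 2 gives a d¹⁰ configuration.
Coordination number: 4.
A d¹⁰ ion has no crystal-field stabilisation preference between square planar and tetrahedral, so four ligands adopt the sterically favoured tetrahedral geometry.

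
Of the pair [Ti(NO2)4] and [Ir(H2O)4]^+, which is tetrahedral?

[Ti(NO2)4]

For [Ti(NO2)4]: Each nitro (N-bound nitrite) is −1; balancing the 0 overall charge requires Ti(IV). Titanium is a group-4 element; Ti(IV) is therefore d⁰. A d⁰ ion has no crystal-field stabilisation preference between square planar and tetrahedral, so four ligands adopt the sterically favoured tetrahedral geometry. → tetrahedral.
For [Ir(H2O)4]^+: Summing ligand charges against the +1 overall charge gives an oxidation state of +1 for iridium. Ir sits in group 9, so the d-electron count is 9 − 1 = 8. A 5d d⁸ ion has a large crystal-field splitting; square planar leaves the high-energy d_{x²−y²} orbital empty and maximises CFSE. → square planar.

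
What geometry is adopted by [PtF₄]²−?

Ligand charges: each fluoride is −1. With an overall charge of −2 the platinum centre must be in the +2 oxidation state.
Platinum is a group-10 element; Pt(II) is therefore d⁸.
With 4 monodentate ligands the coordination number is 4.
A 5d d⁸ ion has a large crystal-field splitting; square planar leaves the high-energy d_{x²−y²} orbital empty and maximises CFSE.

square planar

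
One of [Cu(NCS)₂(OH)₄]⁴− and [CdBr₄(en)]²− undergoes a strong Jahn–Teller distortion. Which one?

[Cu(NCS)₂(OH)₄]⁴−: Each isothiocyanate is −1; each hydroxide is −1; balancing the −4 overall charge requires Cu(II). Copper is a group-11 element; Cu(II) is therefore d⁹. The t₂g⁶e_g³ configuration has an unevenly filled e_g set; the Jahn–Teller theorem predicts a tetragonal distortion (typically axial elongation) to lift the degeneracy.
[CdBr₄(en)]²−: Summing ligand charges against the −2 overall charge gives an oxidation state of +2 for cadmium. Group 12 minus oxidation state 2 gives a d¹⁰ configuration. The d¹⁰ configuration leaves the e_g set evenly filled (or empty) — no strong Jahn–Teller driving force.

[Cu(NCS)₂(OH)₄]⁴−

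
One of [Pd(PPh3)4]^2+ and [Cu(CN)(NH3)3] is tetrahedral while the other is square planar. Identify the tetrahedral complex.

[Cu(CN)(NH3)3]

For [Pd(PPh3)4]^2+: Ligand charges: triphenylphosphine is neutral. With an overall charge of +2 the palladium centre must be in the +2 oxidation state. Palladium is a group-10 element; Pd(II) is therefore d⁸. A 4d d⁸ ion has a large crystal-field splitting; square planar leaves the high-energy d_{x²−y²} orbital empty and maximises CFSE. → square planar.
For [Cu(CN)(NH3)3]: Summing ligand charges against the 0 overall charge gives an oxidation state of +1 for copper. Copper is a group-11 element; Cu(I) is therefore d¹⁰. A d¹⁰ ion has no crystal-field stabilisation preference between square planar and tetrahedral, so four ligands adopt the sterically favoured tetrahedral geometry. → tetrahedral.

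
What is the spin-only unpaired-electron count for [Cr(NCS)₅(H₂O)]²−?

3

Ligand charges: each isothiocyanate is −1; water is neutral. With an overall charge of −2 the chromium centre must be in the +3 oxidation state.
Chromium is a group-6 element; Cr(III) is therefore d³.
In an octahedral field the d³ configuration is t₂g³e_g⁰ (only one arrangement possible), giving 3 unpaired electrons.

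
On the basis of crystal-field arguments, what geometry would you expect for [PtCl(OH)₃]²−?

Each chloride is −1; each hydroxide is −1; balancing the −2 overall charge requires Pt(II).
Pt sits in group 10, so the d-electron count is 10 − 2 = 8.
Coordination number: 4.
A 5d d⁸ ion has a large crystal-field splitting; square planar leaves the high-energy d_{x²−y²} orbital empty and maximises CFSE.

square planar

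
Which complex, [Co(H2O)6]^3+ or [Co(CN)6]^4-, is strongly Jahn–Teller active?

[Co(CN)6]^4-

[Co(H2O)6]^3+: Ligand charges: water is neutral. With an overall charge of +3 the cobalt centre must be in the +3 oxidation state. Cobalt is a group-9 element; Co(III) is therefore d⁶. Co(III) has an exceptionally large octahedral splitting and is low-spin with essentially every ligand except fluoride. The d⁶ configuration leaves the e_g set evenly filled (or empty) — no strong Jahn–Teller driving force.
[Co(CN)6]^4-: Each cyanide is −1; balancing the −4 overall charge requires Co(II). Group 9 minus oxidation state 2 gives a d⁷ configuration. Cyanide is a strong-field ligand (high in the spectrochemical series) for a first-row metal, so the complex is low-spin. The t₂g⁶e_g¹ (low-spin) configuration has an unevenly filled e_g set; the Jahn–Teller theorem predicts a tetragonal distortion (typically axial elongation) to lift the degeneracy.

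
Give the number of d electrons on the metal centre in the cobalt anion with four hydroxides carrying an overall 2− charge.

Summing ligand charges against the −2 overall charge gives an oxidation state of +2 for cobalt.
Group 9 minus oxidation state 2 gives a d⁷ configuration.

d7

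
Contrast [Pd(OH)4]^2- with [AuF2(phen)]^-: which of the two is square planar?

[Pd(OH)4]^2-

For [Pd(OH)4]^2-: Summing ligand charges against the −2 overall charge gives an oxidation state of +2 for palladium. Group 10 minus oxidation state 2 gives a d⁸ configuration. A 4d d⁸ ion has a large crystal-field splitting; square planar leaves the high-energy d_{x²−y²} orbital empty and maximises CFSE. → square planar.
For [AuF2(phen)]^-: Summing ligand charges against the −1 overall charge gives an oxidation state of +1 for gold. Gold is a group-11 element; Au(I) is therefore d¹⁰. A d¹⁰ ion has no crystal-field stabilisation preference between square planar and tetrahedral, so four ligands adopt the sterically favoured tetrahedral geometry. → tetrahedral.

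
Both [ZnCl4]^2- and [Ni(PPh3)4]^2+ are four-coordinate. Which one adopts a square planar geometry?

[Ni(PPh3)4]^2+

For [ZnCl4]^2-: Summing ligand charges against the −2 overall charge gives an oxidation state of +2 for zinc. Group 12 minus oxidation state 2 gives a d¹⁰ configuration. A d¹⁰ ion has no crystal-field stabilisation preference between square planar and tetrahedral, so four ligands adopt the sterically favoured tetrahedral geometry. → tetrahedral.
For [Ni(PPh3)4]^2+: Summing ligand charges against the +2 overall charge gives an oxidation state of +2 for nickel. Nickel is a group-10 element; Ni(II) is therefore d⁸. Triphenylphosphine is a strong-field ligand (high in the spectrochemical series). A 3d d⁸ ion with strong-field ligands gains enough CFSE to favour square planar over tetrahedral. → square planar.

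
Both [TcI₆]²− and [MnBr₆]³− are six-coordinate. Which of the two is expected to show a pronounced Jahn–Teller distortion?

[TcI₆]²−: Each iodide is −1; balancing the −2 overall charge requires Tc(IV). Group 7 minus oxidation state 4 gives a d³ configuration. The d³ configuration leaves the e_g set evenly filled (or empty) — no strong Jahn–Teller driving force.
[MnBr₆]³−: Ligand charges: each bromide is −1. With an overall charge of −3 the manganese centre must be in the +3 oxidation state. Manganese is a group-7 element; Mn(III) is therefore d⁴. Bromide is a weak-field ligand for a first-row metal, so the complex is high-spin. The t₂g³e_g¹ (high-spin) configuration has an unevenly filled e_g set; the Jahn–Teller theorem predicts a tetragonal distortion (typically axial elongation) to lift the degeneracy.

[MnBr₆]³−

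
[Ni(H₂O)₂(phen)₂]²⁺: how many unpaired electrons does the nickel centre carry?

Water is neutral; 1,10-phenanthroline is neutral; balancing the +2 overall charge requires Ni(II).
Group 10 minus oxidation state 2 gives a d⁸ configuration.
Counting donor atoms: 2×water (monodentate) → 2 donors; 2×1,10-phenanthroline (bidentate) → 4 donors. Coordination number = 6.
In an octahedral field the d⁸ configuration is t₂g⁶e_g² (only one arrangement possible), giving 2 unpaired electrons.

2 unpaired electrons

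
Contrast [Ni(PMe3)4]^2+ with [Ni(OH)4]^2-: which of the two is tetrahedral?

For [Ni(PMe3)4]^2+: Ligand charges: trimethylphosphine is neutral. With an overall charge of +2 the nickel centre must be in the +2 oxidation state. Group 10 minus oxidation state 2 gives a d⁸ configuration. Trimethylphosphine is a strong-field ligand (high in the spectrochemical series). A 3d d⁸ ion with strong-field ligands gains enough CFSE to favour square planar over tetrahedral. → square planar.
For [Ni(OH)4]^2-: Summing ligand charges against the −2 overall charge gives an oxidation state of +2 for nickel. Nickel is a group-10 element; Ni(II) is therefore d⁸. Hydroxide is a weak-field ligand. With weak-field ligands the CFSE gain from square planar is small, so a 3d d⁸ ion takes the sterically preferred tetrahedral geometry. → tetrahedral.

[Ni(OH)4]^2-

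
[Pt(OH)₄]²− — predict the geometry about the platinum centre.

square planar

Ligand charges: each hydroxide is −1. With an overall charge of −2 the platinum centre must be in the +2 oxidation state.
Pt sits in group 10, so the d-electron count is 10 − 2 = 8.
With 4 monodentate ligands the coordination number is 4.
A 5d d⁸ ion has a large crystal-field splitting; square planar leaves the high-energy d_{x²−y²} orbital empty and maximises CFSE.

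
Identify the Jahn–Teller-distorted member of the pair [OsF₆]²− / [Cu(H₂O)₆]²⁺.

[Cu(H₂O)₆]²⁺

[OsF₆]²−: Summing ligand charges against the −2 overall charge gives an oxidation state of +4 for osmium. Os sits in group 8, so the d-electron count is 8 − 4 = 4. A 5d ion has a large Δₒ and is invariably low-spin. The d⁴ configuration leaves the e_g set evenly filled (or empty) — no strong Jahn–Teller driving force.
[Cu(H₂O)₆]²⁺: Summing ligand charges against the +2 overall charge gives an oxidation state of +2 for copper. Cu sits in group 11, so the d-electron count is 11 − 2 = 9. The t₂g⁶e_g³ configuration has an unevenly filled e_g set; the Jahn–Teller theorem predicts a tetragonal distortion (typically axial elongation) to lift the degeneracy.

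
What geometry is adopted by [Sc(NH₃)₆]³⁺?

octahedral

Ligand charges: ammonia is neutral. With an overall charge of +3 the scandium centre must be in the +3 oxidation state.
Scandium is a group-3 element; Sc(III) is therefore d⁰.
With 6 monodentate ligands the coordination number is 6.
Six donors around a single metal centre give an octahedral coordination sphere.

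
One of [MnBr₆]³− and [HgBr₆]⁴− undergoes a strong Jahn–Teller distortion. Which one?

[MnBr₆]³−

[MnBr₆]³−: Each bromide is −1; balancing the −3 overall charge requires Mn(III). Mn sits in group 7, so the d-electron count is 7 − 3 = 4. Bromide is a weak-field ligand for a first-row metal, so the complex is high-spin. The t₂g³e_g¹ (high-spin) configuration has an unevenly filled e_g set; the Jahn–Teller theorem predicts a tetragonal distortion (typically axial elongation) to lift the degeneracy.
[HgBr₆]⁴−: Ligand charges: each bromide is −1. With an overall charge of −4 the mercury centre must be in the +2 oxidation state. Group 12 minus oxidation state 2 gives a d¹⁰ configuration. The d¹⁰ configuration leaves the e_g set evenly filled (or empty) — no strong Jahn–Teller driving force.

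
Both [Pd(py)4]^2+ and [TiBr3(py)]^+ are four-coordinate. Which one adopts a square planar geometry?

[Pd(py)4]^2+

For [Pd(py)4]^2+: Summing ligand charges against the +2 overall charge gives an oxidation state of +2 for palladium. Palladium is a group-10 element; Pd(II) is therefore d⁸. A 4d d⁸ ion has a large crystal-field splitting; square planar leaves the high-energy d_{x²−y²} orbital empty and maximises CFSE. → square planar.
For [TiBr3(py)]^+: Ligand charges: each bromide is −1; pyridine is neutral. With an overall charge of +1 the titanium centre must be in the +4 oxidation state. Ti sits in group 4, so the d-electron count is 4 − 4 = 0. A d⁰ ion has no crystal-field stabilisation preference between square planar and tetrahedral, so four ligands adopt the sterically favoured tetrahedral geometry. → tetrahedral.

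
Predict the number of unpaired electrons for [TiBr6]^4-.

Each bromide is −1; balancing the −4 overall charge requires Ti(II).
Ti sits in group 4, so the d-electron count is 4 − 2 = 2.
In an octahedral field the d² configuration is t₂g²e_g⁰ (only one arrangement possible), giving 2 unpaired electrons.

2 unpaired electrons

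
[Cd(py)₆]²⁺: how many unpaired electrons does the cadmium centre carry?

0 unpaired electrons

Summing ligand charges against the +2 overall charge gives an oxidation state of +2 for cadmium.
Cadmium is a group-12 element; Cd(II) is therefore d¹⁰.
In an octahedral field the d¹⁰ configuration is t₂g⁶e_g⁴, giving 0 unpaired electrons.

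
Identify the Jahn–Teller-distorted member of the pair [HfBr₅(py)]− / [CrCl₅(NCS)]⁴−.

[HfBr₅(py)]−: Each bromide is −1; pyridine is neutral; balancing the −1 overall charge requires Hf(IV). Hafnium is a group-4 element; Hf(IV) is therefore d⁰. The d⁰ configuration leaves the e_g set evenly filled (or empty) — no strong Jahn–Teller driving force.
[CrCl₅(NCS)]⁴−: Each chloride is −1; each isothiocyanate is −1; balancing the −4 overall charge requires Cr(II). Chromium is a group-6 element; Cr(II) is therefore d⁴. Chloride and isothiocyanate are weak-field ligands for a first-row metal, so the complex is high-spin. The t₂g³e_g¹ (high-spin) configuration has an unevenly filled e_g set; the Jahn–Teller theorem predicts a tetragonal distortion (typically axial elongation) to lift the degeneracy.

[CrCl₅(NCS)]⁴−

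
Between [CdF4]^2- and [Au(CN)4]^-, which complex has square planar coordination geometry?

[Au(CN)4]^-

For [CdF4]^2-: Summing ligand charges against the −2 overall charge gives an oxidation state of +2 for cadmium. Cd sits in group 12, so the d-electron count is 12 − 2 = 10. A d¹⁰ ion has no crystal-field stabilisation preference between square planar and tetrahedral, so four ligands adopt the sterically favoured tetrahedral geometry. → tetrahedral.
For [Au(CN)4]^-: Ligand charges: each cyanide is −1. With an overall charge of −1 the gold centre must be in the +3 oxidation state. Group 11 minus oxidation state 3 gives a d⁸ configuration. A 5d d⁸ ion has a large crystal-field splitting; square planar leaves the high-energy d_{x²−y²} orbital empty and maximises CFSE. → square planar.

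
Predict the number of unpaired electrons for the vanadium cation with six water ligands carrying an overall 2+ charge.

Summing ligand charges against the +2 overall charge gives an oxidation state of +2 for vanadium.
Group 5 minus oxidation state 2 gives a d³ configuration.
In an octahedral field the d³ configuration is t₂g³e_g⁰ (only one arrangement possible), giving 3 unpaired electrons.

3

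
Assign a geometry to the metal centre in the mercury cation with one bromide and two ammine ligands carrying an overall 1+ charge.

Each bromide is −1; ammonia is neutral; balancing the +1 overall charge requires Hg(II).
Group 12 minus oxidation state 2 gives a d¹⁰ configuration.
Coordination number: 3.
Three ligands around a d¹⁰ centre minimise repulsion in a trigonal-planar arrangement.

trigonal planar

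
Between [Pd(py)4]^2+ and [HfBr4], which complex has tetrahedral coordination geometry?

For [Pd(py)4]^2+: Ligand charges: pyridine is neutral. With an overall charge of +2 the palladium centre must be in the +2 oxidation state. Group 10 minus oxidation state 2 gives a d⁸ configuration. A 4d d⁸ ion has a large crystal-field splitting; square planar leaves the high-energy d_{x²−y²} orbital empty and maximises CFSE. → square planar.
For [HfBr4]: Each bromide is −1; balancing the 0 overall charge requires Hf(IV). Group 4 minus oxidation state 4 gives a d⁰ configuration. A d⁰ ion has no crystal-field stabilisation preference between square planar and tetrahedral, so four ligands adopt the sterically favoured tetrahedral geometry. → tetrahedral.

[HfBr4]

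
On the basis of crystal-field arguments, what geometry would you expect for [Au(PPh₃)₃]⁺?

Ligand charges: triphenylphosphine is neutral. With an overall charge of +1 the gold centre must be in the +1 oxidation state.
Group 11 minus oxidation state 1 gives a d¹⁰ configuration.
Coordination number: 3.
Three ligands around a d¹⁰ centre minimise repulsion in a trigonal-planar arrangement.

trigonal planar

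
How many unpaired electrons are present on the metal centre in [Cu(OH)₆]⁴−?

1

Each hydroxide is −1; balancing the −4 overall charge requires Cu(II).
Cu sits in group 11, so the d-electron count is 11 − 2 = 9.
In an octahedral field the d⁹ configuration is t₂g⁶e_g³ (only one arrangement possible), giving 1 unpaired electron.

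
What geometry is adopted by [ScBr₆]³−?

Each bromide is −1; balancing the −3 overall charge requires Sc(III).
Group 3 minus oxidation state 3 gives a d⁰ configuration.
With 6 monodentate ligands the coordination number is 6.
Six donors around a single metal centre give an octahedral coordination sphere.

octahedral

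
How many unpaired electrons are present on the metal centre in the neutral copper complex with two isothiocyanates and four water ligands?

1

Ligand charges: each isothiocyanate is −1; water is neutral. With an overall charge of 0 the copper centre must be in the +2 oxidation state.
Cu sits in group 11, so the d-electron count is 11 − 2 = 9.
In an octahedral field the d⁹ configuration is t₂g⁶e_g³ (only one arrangement possible), giving 1 unpaired electron.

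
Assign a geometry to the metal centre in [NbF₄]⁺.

Summing ligand charges against the +1 overall charge gives an oxidation state of +5 for niobium.
Nb sits in group 5, so the d-electron count is 5 − 5 = 0.
With 4 monodentate ligands the coordination number is 4.
A d⁰ ion has no crystal-field stabilisation preference between square planar and tetrahedral, so four ligands adopt the sterically favoured tetrahedral geometry.

tetrahedral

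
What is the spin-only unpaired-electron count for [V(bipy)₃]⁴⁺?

Ligand charges: 2,2′-bipyridine is neutral. With an overall charge of +4 the vanadium centre must be in the +4 oxidation state.
Group 5 minus oxidation state 4 gives a d¹ configuration.
Counting donor atoms: 3×2,2′-bipyridine (bidentate) → 6 donors. Coordination number = 6.
In an octahedral field the d¹ configuration is t₂g¹e_g⁰ (only one arrangement possible), giving 1 unpaired electron.

1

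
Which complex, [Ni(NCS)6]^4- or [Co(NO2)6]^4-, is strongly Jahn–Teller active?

[Co(NO2)6]^4-

[Ni(NCS)6]^4-: Ligand charges: each isothiocyanate is −1. With an overall charge of −4 the nickel centre must be in the +2 oxidation state. Group 10 minus oxidation state 2 gives a d⁸ configuration. The d⁸ configuration leaves the e_g set evenly filled (or empty) — no strong Jahn–Teller driving force.
[Co(NO2)6]^4-: Ligand charges: each nitro (N-bound nitrite) is −1. With an overall charge of −4 the cobalt centre must be in the +2 oxidation state. Group 9 minus oxidation state 2 gives a d⁷ configuration. Nitro (N-bound nitrite) is a strong-field ligand (high in the spectrochemical series) for a first-row metal, so the complex is low-spin. The t₂g⁶e_g¹ (low-spin) configuration has an unevenly filled e_g set; the Jahn–Teller theorem predicts a tetragonal distortion (typically axial elongation) to lift the degeneracy.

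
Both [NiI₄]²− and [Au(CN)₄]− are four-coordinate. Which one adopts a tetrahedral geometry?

For [NiI₄]²−: Summing ligand charges against the −2 overall charge gives an oxidation state of +2 for nickel. Ni sits in group 10, so the d-electron count is 10 − 2 = 8. Iodide is a weak-field ligand. With weak-field ligands the CFSE gain from square planar is small, so a 3d d⁸ ion takes the sterically preferred tetrahedral geometry. → tetrahedral.
For [Au(CN)₄]−: Each cyanide is −1; balancing the −1 overall charge requires Au(III). Gold is a group-11 element; Au(III) is therefore d⁸. A 5d d⁸ ion has a large crystal-field splitting; square planar leaves the high-energy d_{x²−y²} orbital empty and maximises CFSE. → square planar.

[NiI₄]²−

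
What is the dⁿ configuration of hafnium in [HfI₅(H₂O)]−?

d⁰

Summing ligand charges against the −1 overall charge gives an oxidation state of +4 for hafnium.
Hf sits in group 4, so the d-electron count is 4 − 4 = 0.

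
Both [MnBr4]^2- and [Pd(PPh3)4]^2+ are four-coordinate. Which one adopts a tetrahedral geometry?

[MnBr4]^2-

For [MnBr4]^2-: Each bromide is −1; balancing the −2 overall charge requires Mn(II). Manganese is a group-7 element; Mn(II) is therefore d⁵. A high-spin d⁵ ion has zero CFSE in either geometry, so four ligands adopt the sterically favoured tetrahedral geometry. → tetrahedral.
For [Pd(PPh3)4]^2+: Ligand charges: triphenylphosphine is neutral. With an overall charge of +2 the palladium centre must be in the +2 oxidation state. Palladium is a group-10 element; Pd(II) is therefore d⁸. A 4d d⁸ ion has a large crystal-field splitting; square planar leaves the high-energy d_{x²−y²} orbital empty and maximises CFSE. → square planar.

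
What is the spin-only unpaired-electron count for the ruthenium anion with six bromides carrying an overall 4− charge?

Summing ligand charges against the −4 overall charge gives an oxidation state of +2 for ruthenium.
Group 8 minus oxidation state 2 gives a d⁶ configuration.
The spin state decides the count: a 4d ion has a large Δₒ and is invariably low-spin.
An octahedral low-spin d⁶ ion is t₂g⁶e_g⁰, giving 0 unpaired electrons.

0 unpaired electrons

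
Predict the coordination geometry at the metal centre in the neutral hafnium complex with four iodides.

Each iodide is −1; balancing the 0 overall charge requires Hf(IV).
Hafnium is a group-4 element; Hf(IV) is therefore d⁰.
With 4 monodentate ligands the coordination number is 4.
A d⁰ ion has no crystal-field stabilisation preference between square planar and tetrahedral, so four ligands adopt the sterically favoured tetrahedral geometry.

tetrahedral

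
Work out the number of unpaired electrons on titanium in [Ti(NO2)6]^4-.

Each nitro (N-bound nitrite) is −1; balancing the −4 overall charge requires Ti(II).
Group 4 minus oxidation state 2 gives a d² configuration.
In an octahedral field the d² configuration is t₂g²e_g⁰ (only one arrangement possible), giving 2 unpaired electrons.

2 unpaired electrons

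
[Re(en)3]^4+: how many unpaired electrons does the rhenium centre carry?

Ligand charges: ethylenediamine is neutral. With an overall charge of +4 the rhenium centre must be in the +4 oxidation state.
Re sits in group 7, so the d-electron count is 7 − 4 = 3.
Counting donor atoms: 3×ethylenediamine (bidentate) → 6 donors. Coordination number = 6.
In an octahedral field the d³ configuration is t₂g³e_g⁰ (only one arrangement possible), giving 3 unpaired electrons.

3 unpaired electrons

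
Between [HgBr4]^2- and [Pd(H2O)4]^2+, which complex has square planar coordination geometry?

For [HgBr4]^2-: Summing ligand charges against the −2 overall charge gives an oxidation state of +2 for mercury. Hg sits in group 12, so the d-electron count is 12 − 2 = 10. A d¹⁰ ion has no crystal-field stabilisation preference between square planar and tetrahedral, so four ligands adopt the sterically favoured tetrahedral geometry. → tetrahedral.
For [Pd(H2O)4]^2+: Ligand charges: water is neutral. With an overall charge of +2 the palladium centre must be in the +2 oxidation state. Pd sits in group 10, so the d-electron count is 10 − 2 = 8. A 4d d⁸ ion has a large crystal-field splitting; square planar leaves the high-energy d_{x²−y²} orbital empty and maximises CFSE. → square planar.

[Pd(H2O)4]^2+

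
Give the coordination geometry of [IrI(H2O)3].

Each iodide is −1; water is neutral; balancing the 0 overall charge requires Ir(I).
Group 9 minus oxidation state 1 gives a d⁸ configuration.
With 4 monodentate ligands the coordination number is 4.
A 5d d⁸ ion has a large crystal-field splitting; square planar leaves the high-energy d_{x²−y²} orbital empty and maximises CFSE.

square planar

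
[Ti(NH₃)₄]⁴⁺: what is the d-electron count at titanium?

d0

Summing ligand charges against the +4 overall charge gives an oxidation state of +4 for titanium.
Titanium is a group-4 element; Ti(IV) is therefore d⁰.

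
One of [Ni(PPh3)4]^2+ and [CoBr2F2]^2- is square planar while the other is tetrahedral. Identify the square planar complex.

For [Ni(PPh3)4]^2+: Ligand charges: triphenylphosphine is neutral. With an overall charge of +2 the nickel centre must be in the +2 oxidation state. Group 10 minus oxidation state 2 gives a d⁸ configuration. Triphenylphosphine is a strong-field ligand (high in the spectrochemical series). A 3d d⁸ ion with strong-field ligands gains enough CFSE to favour square planar over tetrahedral. → square planar.
For [CoBr2F2]^2-: Summing ligand charges against the −2 overall charge gives an oxidation state of +2 for cobalt. Group 9 minus oxidation state 2 gives a d⁷ configuration. For a high-spin 3d d⁷ ion with weak-field ligands the small Δₜ gives little square-planar CFSE advantage, so four ligands adopt the sterically favoured tetrahedral geometry. → tetrahedral.

[Ni(PPh3)4]^2+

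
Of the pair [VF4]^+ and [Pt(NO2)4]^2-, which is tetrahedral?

[VF4]^+

For [VF4]^+: Ligand charges: each fluoride is −1. With an overall charge of +1 the vanadium centre must be in the +5 oxidation state. Group 5 minus oxidation state 5 gives a d⁰ configuration. A d⁰ ion has no crystal-field stabilisation preference between square planar and tetrahedral, so four ligands adopt the sterically favoured tetrahedral geometry. → tetrahedral.
For [Pt(NO2)4]^2-: Ligand charges: each nitro (N-bound nitrite) is −1. With an overall charge of −2 the platinum centre must be in the +2 oxidation state. Group 10 minus oxidation state 2 gives a d⁸ configuration. A 5d d⁸ ion has a large crystal-field splitting; square planar leaves the high-energy d_{x²−y²} orbital empty and maximises CFSE. → square planar.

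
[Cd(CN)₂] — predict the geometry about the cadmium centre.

linear

Ligand charges: each cyanide is −1. With an overall charge of 0 the cadmium centre must be in the +2 oxidation state.
Cadmium is a group-12 element; Cd(II) is therefore d¹⁰.
With 2 monodentate ligands the coordination number is 2.
A d¹⁰ ion with only two ligands adopts a linear arrangement (sp hybridisation; no CFSE preference).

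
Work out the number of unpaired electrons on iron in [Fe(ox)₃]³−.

5 unpaired electrons

Summing ligand charges against the −3 overall charge gives an oxidation state of +3 for iron.
Iron is a group-8 element; Fe(III) is therefore d⁵.
Counting donor atoms: 3×oxalate (bidentate) → 6 donors. Coordination number = 6.
The spin state decides the count: Oxalate is a weak-field ligand for a first-row metal, so the complex is high-spin.
An octahedral high-spin d⁵ ion is t₂g³e_g², giving 5 unpaired electrons.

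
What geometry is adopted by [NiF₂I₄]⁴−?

octahedral

Each fluoride is −1; each iodide is −1; balancing the −4 overall charge requires Ni(II).
Nickel is a group-10 element; Ni(II) is therefore d⁸.
With 6 monodentate ligands the coordination number is 6.
Six donors around a single metal centre give an octahedral coordination sphere.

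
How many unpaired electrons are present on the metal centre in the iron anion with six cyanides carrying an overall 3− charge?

Each cyanide is −1; balancing the −3 overall charge requires Fe(III).
Fe sits in group 8, so the d-electron count is 8 − 3 = 5.
The spin state decides the count: Cyanide is a strong-field ligand (high in the spectrochemical series) for a first-row metal, so the complex is low-spin.
An octahedral low-spin d⁵ ion is t₂g⁵e_g⁰, giving 1 unpaired electron.

1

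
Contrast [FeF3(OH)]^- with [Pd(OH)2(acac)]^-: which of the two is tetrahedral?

For [FeF3(OH)]^-: Summing ligand charges against the −1 overall charge gives an oxidation state of +3 for iron. Fe sits in group 8, so the d-electron count is 8 − 3 = 5. A high-spin d⁵ ion has zero CFSE in either geometry, so four ligands adopt the sterically favoured tetrahedral geometry. → tetrahedral.
For [Pd(OH)2(acac)]^-: Ligand charges: each hydroxide is −1; each acetylacetonate is −1. With an overall charge of −1 the palladium centre must be in the +2 oxidation state. Group 10 minus oxidation state 2 gives a d⁸ configuration. A 4d d⁸ ion has a large crystal-field splitting; square planar leaves the high-energy d_{x²−y²} orbital empty and maximises CFSE. → square planar.

[FeF3(OH)]^-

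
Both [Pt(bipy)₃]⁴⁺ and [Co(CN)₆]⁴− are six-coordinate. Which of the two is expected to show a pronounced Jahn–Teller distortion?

[Pt(bipy)₃]⁴⁺: Ligand charges: 2,2′-bipyridine is neutral. With an overall charge of +4 the platinum centre must be in the +4 oxidation state. Group 10 minus oxidation state 4 gives a d⁶ configuration. A 5d ion has a large Δₒ and is invariably low-spin. The d⁶ configuration leaves the e_g set evenly filled (or empty) — no strong Jahn–Teller driving force.
[Co(CN)₆]⁴−: Summing ligand charges against the −4 overall charge gives an oxidation state of +2 for cobalt. Cobalt is a group-9 element; Co(II) is therefore d⁷. Cyanide is a strong-field ligand (high in the spectrochemical series) for a first-row metal, so the complex is low-spin. The t₂g⁶e_g¹ (low-spin) configuration has an unevenly filled e_g set; the Jahn–Teller theorem predicts a tetragonal distortion (typically axial elongation) to lift the degeneracy.

[Co(CN)₆]⁴−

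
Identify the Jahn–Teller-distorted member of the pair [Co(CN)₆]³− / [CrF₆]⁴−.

[CrF₆]⁴−

[Co(CN)₆]³−: Summing ligand charges against the −3 overall charge gives an oxidation state of +3 for cobalt. Cobalt is a group-9 element; Co(III) is therefore d⁶. Co(III) has an exceptionally large octahedral splitting and is low-spin with essentially every ligand except fluoride. The d⁶ configuration leaves the e_g set evenly filled (or empty) — no strong Jahn–Teller driving force.
[CrF₆]⁴−: Each fluoride is −1; balancing the −4 overall charge requires Cr(II). Group 6 minus oxidation state 2 gives a d⁴ configuration. Fluoride is a weak-field ligand for a first-row metal, so the complex is high-spin. The t₂g³e_g¹ (high-spin) configuration has an unevenly filled e_g set; the Jahn–Teller theorem predicts a tetragonal distortion (typically axial elongation) to lift the degeneracy.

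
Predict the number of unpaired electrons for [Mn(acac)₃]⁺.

3

Ligand charges: each acetylacetonate is −1. With an overall charge of +1 the manganese centre must be in the +4 oxidation state.
Manganese is a group-7 element; Mn(IV) is therefore d³.
Counting donor atoms: 3×acetylacetonate (bidentate) → 6 donors. Coordination number = 6.
In an octahedral field the d³ configuration is t₂g³e_g⁰ (only one arrangement possible), giving 3 unpaired electrons.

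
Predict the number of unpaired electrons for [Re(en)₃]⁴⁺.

Summing ligand charges against the +4 overall charge gives an oxidation state of +4 for rhenium.
Re sits in group 7, so the d-electron count is 7 − 4 = 3.
Counting donor atoms: 3×ethylenediamine (bidentate) → 6 donors. Coordination number = 6.
In an octahedral field the d³ configuration is t₂g³e_g⁰ (only one arrangement possible), giving 3 unpaired electrons.

3 unpaired electrons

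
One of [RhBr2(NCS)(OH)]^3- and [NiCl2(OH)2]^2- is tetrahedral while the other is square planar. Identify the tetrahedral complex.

[NiCl2(OH)2]^2-

For [RhBr2(NCS)(OH)]^3-: Ligand charges: each bromide is −1; each isothiocyanate is −1; each hydroxide is −1. With an overall charge of −3 the rhodium centre must be in the +1 oxidation state. Group 9 minus oxidation state 1 gives a d⁸ configuration. A 4d d⁸ ion has a large crystal-field splitting; square planar leaves the high-energy d_{x²−y²} orbital empty and maximises CFSE. → square planar.
For [NiCl2(OH)2]^2-: Each chloride is −1; each hydroxide is −1; balancing the −2 overall charge requires Ni(II). Ni sits in group 10, so the d-electron count is 10 − 2 = 8. Chloride and hydroxide are weak-field ligands. With weak-field ligands the CFSE gain from square planar is small, so a 3d d⁸ ion takes the sterically preferred tetrahedral geometry. → tetrahedral.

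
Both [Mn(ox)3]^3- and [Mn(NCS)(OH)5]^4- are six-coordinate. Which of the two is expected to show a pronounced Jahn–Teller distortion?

[Mn(ox)3]^3-: Ligand charges: each oxalate is −2. With an overall charge of −3 the manganese centre must be in the +3 oxidation state. Manganese is a group-7 element; Mn(III) is therefore d⁴. Oxalate is a weak-field ligand for a first-row metal, so the complex is high-spin. The t₂g³e_g¹ (high-spin) configuration has an unevenly filled e_g set; the Jahn–Teller theorem predicts a tetragonal distortion (typically axial elongation) to lift the degeneracy.
[Mn(NCS)(OH)5]^4-: Summing ligand charges against the −4 overall charge gives an oxidation state of +2 for manganese. Mn sits in group 7, so the d-electron count is 7 − 2 = 5. Hydroxide and isothiocyanate are weak-field ligands for a first-row metal, so the complex is high-spin. The d⁵ configuration leaves the e_g set evenly filled (or empty) — no strong Jahn–Teller driving force.

[Mn(ox)3]^3-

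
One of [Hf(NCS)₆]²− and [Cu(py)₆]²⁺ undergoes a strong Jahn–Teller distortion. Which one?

[Hf(NCS)₆]²−: Ligand charges: each isothiocyanate is −1. With an overall charge of −2 the hafnium centre must be in the +4 oxidation state. Hafnium is a group-4 element; Hf(IV) is therefore d⁰. The d⁰ configuration leaves the e_g set evenly filled (or empty) — no strong Jahn–Teller driving force.
[Cu(py)₆]²⁺: Ligand charges: pyridine is neutral. With an overall charge of +2 the copper centre must be in the +2 oxidation state. Cu sits in group 11, so the d-electron count is 11 − 2 = 9. The t₂g⁶e_g³ configuration has an unevenly filled e_g set; the Jahn–Teller theorem predicts a tetragonal distortion (typically axial elongation) to lift the degeneracy.

[Cu(py)₆]²⁺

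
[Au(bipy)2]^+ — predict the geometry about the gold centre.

Ligand charges: 2,2′-bipyridine is neutral. With an overall charge of +1 the gold centre must be in the +1 oxidation state.
Au sits in group 11, so the d-electron count is 11 − 1 = 10.
Counting donor atoms: 2×2,2′-bipyridine (bidentate) → 4 donors. Coordination number = 4.
A d¹⁰ ion has no crystal-field stabilisation preference between square planar and tetrahedral, so four ligands adopt the sterically favoured tetrahedral geometry.

tetrahedral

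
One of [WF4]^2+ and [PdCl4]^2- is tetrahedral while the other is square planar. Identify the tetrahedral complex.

For [WF4]^2+: Ligand charges: each fluoride is −1. With an overall charge of +2 the tungsten centre must be in the +6 oxidation state. Group 6 minus oxidation state 6 gives a d⁰ configuration. A d⁰ ion has no crystal-field stabilisation preference between square planar and tetrahedral, so four ligands adopt the sterically favoured tetrahedral geometry. → tetrahedral.
For [PdCl4]^2-: Summing ligand charges against the −2 overall charge gives an oxidation state of +2 for palladium. Palladium is a group-10 element; Pd(II) is therefore d⁸. A 4d d⁸ ion has a large crystal-field splitting; square planar leaves the high-energy d_{x²−y²} orbital empty and maximises CFSE. → square planar.

[WF4]^2+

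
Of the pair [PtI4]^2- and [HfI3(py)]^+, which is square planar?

For [PtI4]^2-: Each iodide is −1; balancing the −2 overall charge requires Pt(II). Platinum is a group-10 element; Pt(II) is therefore d⁸. A 5d d⁸ ion has a large crystal-field splitting; square planar leaves the high-energy d_{x²−y²} orbital empty and maximises CFSE. → square planar.
For [HfI3(py)]^+: Each iodide is −1; pyridine is neutral; balancing the +1 overall charge requires Hf(IV). Hafnium is a group-4 element; Hf(IV) is therefore d⁰. A d⁰ ion has no crystal-field stabilisation preference between square planar and tetrahedral, so four ligands adopt the sterically favoured tetrahedral geometry. → tetrahedral.

[PtI4]^2-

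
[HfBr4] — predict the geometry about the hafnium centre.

Ligand charges: each bromide is −1. With an overall charge of 0 the hafnium centre must be in the +4 oxidation state.
Group 4 minus oxidation state 4 gives a d⁰ configuration.
Coordination number: 4.
A d⁰ ion has no crystal-field stabilisation preference between square planar and tetrahedral, so four ligands adopt the sterically favoured tetrahedral geometry.

tetrahedral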